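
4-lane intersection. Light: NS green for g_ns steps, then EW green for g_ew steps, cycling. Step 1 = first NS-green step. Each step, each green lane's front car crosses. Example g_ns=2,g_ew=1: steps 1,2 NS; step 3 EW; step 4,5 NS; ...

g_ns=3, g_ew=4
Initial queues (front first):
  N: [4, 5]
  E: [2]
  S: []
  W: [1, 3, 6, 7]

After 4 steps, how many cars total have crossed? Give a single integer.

Step 1 [NS]: N:car4-GO,E:wait,S:empty,W:wait | queues: N=1 E=1 S=0 W=4
Step 2 [NS]: N:car5-GO,E:wait,S:empty,W:wait | queues: N=0 E=1 S=0 W=4
Step 3 [NS]: N:empty,E:wait,S:empty,W:wait | queues: N=0 E=1 S=0 W=4
Step 4 [EW]: N:wait,E:car2-GO,S:wait,W:car1-GO | queues: N=0 E=0 S=0 W=3
Cars crossed by step 4: 4

Answer: 4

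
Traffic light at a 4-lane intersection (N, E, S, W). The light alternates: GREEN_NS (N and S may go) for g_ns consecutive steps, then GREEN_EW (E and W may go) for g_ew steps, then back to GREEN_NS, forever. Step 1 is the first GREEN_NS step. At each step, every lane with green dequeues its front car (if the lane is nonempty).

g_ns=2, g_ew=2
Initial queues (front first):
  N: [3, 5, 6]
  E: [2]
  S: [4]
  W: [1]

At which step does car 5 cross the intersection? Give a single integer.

Step 1 [NS]: N:car3-GO,E:wait,S:car4-GO,W:wait | queues: N=2 E=1 S=0 W=1
Step 2 [NS]: N:car5-GO,E:wait,S:empty,W:wait | queues: N=1 E=1 S=0 W=1
Step 3 [EW]: N:wait,E:car2-GO,S:wait,W:car1-GO | queues: N=1 E=0 S=0 W=0
Step 4 [EW]: N:wait,E:empty,S:wait,W:empty | queues: N=1 E=0 S=0 W=0
Step 5 [NS]: N:car6-GO,E:wait,S:empty,W:wait | queues: N=0 E=0 S=0 W=0
Car 5 crosses at step 2

2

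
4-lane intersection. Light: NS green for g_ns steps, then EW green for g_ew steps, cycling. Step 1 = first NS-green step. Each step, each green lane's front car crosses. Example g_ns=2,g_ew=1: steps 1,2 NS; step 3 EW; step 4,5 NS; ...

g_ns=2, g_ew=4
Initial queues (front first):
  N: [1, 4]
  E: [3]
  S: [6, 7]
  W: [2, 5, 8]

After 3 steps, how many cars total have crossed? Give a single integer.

Answer: 6

Derivation:
Step 1 [NS]: N:car1-GO,E:wait,S:car6-GO,W:wait | queues: N=1 E=1 S=1 W=3
Step 2 [NS]: N:car4-GO,E:wait,S:car7-GO,W:wait | queues: N=0 E=1 S=0 W=3
Step 3 [EW]: N:wait,E:car3-GO,S:wait,W:car2-GO | queues: N=0 E=0 S=0 W=2
Cars crossed by step 3: 6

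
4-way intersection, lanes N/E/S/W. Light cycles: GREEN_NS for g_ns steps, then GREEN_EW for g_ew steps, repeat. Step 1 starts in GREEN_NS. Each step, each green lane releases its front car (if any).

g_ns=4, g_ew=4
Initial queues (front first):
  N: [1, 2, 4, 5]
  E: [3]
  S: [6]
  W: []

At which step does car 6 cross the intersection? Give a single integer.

Step 1 [NS]: N:car1-GO,E:wait,S:car6-GO,W:wait | queues: N=3 E=1 S=0 W=0
Step 2 [NS]: N:car2-GO,E:wait,S:empty,W:wait | queues: N=2 E=1 S=0 W=0
Step 3 [NS]: N:car4-GO,E:wait,S:empty,W:wait | queues: N=1 E=1 S=0 W=0
Step 4 [NS]: N:car5-GO,E:wait,S:empty,W:wait | queues: N=0 E=1 S=0 W=0
Step 5 [EW]: N:wait,E:car3-GO,S:wait,W:empty | queues: N=0 E=0 S=0 W=0
Car 6 crosses at step 1

1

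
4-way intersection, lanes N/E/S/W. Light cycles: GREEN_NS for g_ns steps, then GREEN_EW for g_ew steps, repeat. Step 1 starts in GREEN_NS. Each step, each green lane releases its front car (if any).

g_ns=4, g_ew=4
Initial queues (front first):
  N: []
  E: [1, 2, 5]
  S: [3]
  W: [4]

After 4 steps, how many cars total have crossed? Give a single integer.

Step 1 [NS]: N:empty,E:wait,S:car3-GO,W:wait | queues: N=0 E=3 S=0 W=1
Step 2 [NS]: N:empty,E:wait,S:empty,W:wait | queues: N=0 E=3 S=0 W=1
Step 3 [NS]: N:empty,E:wait,S:empty,W:wait | queues: N=0 E=3 S=0 W=1
Step 4 [NS]: N:empty,E:wait,S:empty,W:wait | queues: N=0 E=3 S=0 W=1
Cars crossed by step 4: 1

Answer: 1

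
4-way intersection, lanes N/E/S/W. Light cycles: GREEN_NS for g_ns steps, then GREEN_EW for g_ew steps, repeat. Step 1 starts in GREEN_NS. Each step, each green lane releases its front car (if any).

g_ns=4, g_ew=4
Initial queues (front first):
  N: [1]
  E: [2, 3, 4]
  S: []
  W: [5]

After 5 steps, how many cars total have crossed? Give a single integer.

Answer: 3

Derivation:
Step 1 [NS]: N:car1-GO,E:wait,S:empty,W:wait | queues: N=0 E=3 S=0 W=1
Step 2 [NS]: N:empty,E:wait,S:empty,W:wait | queues: N=0 E=3 S=0 W=1
Step 3 [NS]: N:empty,E:wait,S:empty,W:wait | queues: N=0 E=3 S=0 W=1
Step 4 [NS]: N:empty,E:wait,S:empty,W:wait | queues: N=0 E=3 S=0 W=1
Step 5 [EW]: N:wait,E:car2-GO,S:wait,W:car5-GO | queues: N=0 E=2 S=0 W=0
Cars crossed by step 5: 3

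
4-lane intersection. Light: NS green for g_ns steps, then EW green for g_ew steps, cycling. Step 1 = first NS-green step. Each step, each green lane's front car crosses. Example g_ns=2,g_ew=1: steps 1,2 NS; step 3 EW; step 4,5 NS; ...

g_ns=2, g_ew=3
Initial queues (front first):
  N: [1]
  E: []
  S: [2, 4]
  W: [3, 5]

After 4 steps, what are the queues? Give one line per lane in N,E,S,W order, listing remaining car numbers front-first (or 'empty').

Step 1 [NS]: N:car1-GO,E:wait,S:car2-GO,W:wait | queues: N=0 E=0 S=1 W=2
Step 2 [NS]: N:empty,E:wait,S:car4-GO,W:wait | queues: N=0 E=0 S=0 W=2
Step 3 [EW]: N:wait,E:empty,S:wait,W:car3-GO | queues: N=0 E=0 S=0 W=1
Step 4 [EW]: N:wait,E:empty,S:wait,W:car5-GO | queues: N=0 E=0 S=0 W=0

N: empty
E: empty
S: empty
W: empty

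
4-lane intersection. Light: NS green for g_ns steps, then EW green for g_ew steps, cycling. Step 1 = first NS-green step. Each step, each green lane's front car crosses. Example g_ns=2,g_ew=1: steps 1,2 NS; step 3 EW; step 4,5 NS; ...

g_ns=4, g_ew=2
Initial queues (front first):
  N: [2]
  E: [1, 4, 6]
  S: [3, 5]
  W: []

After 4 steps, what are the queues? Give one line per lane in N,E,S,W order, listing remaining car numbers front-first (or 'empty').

Step 1 [NS]: N:car2-GO,E:wait,S:car3-GO,W:wait | queues: N=0 E=3 S=1 W=0
Step 2 [NS]: N:empty,E:wait,S:car5-GO,W:wait | queues: N=0 E=3 S=0 W=0
Step 3 [NS]: N:empty,E:wait,S:empty,W:wait | queues: N=0 E=3 S=0 W=0
Step 4 [NS]: N:empty,E:wait,S:empty,W:wait | queues: N=0 E=3 S=0 W=0

N: empty
E: 1 4 6
S: empty
W: empty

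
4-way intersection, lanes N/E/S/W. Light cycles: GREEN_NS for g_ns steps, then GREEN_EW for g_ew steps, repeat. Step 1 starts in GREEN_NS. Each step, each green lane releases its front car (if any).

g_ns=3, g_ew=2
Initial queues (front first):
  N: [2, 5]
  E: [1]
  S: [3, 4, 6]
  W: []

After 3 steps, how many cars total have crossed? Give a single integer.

Answer: 5

Derivation:
Step 1 [NS]: N:car2-GO,E:wait,S:car3-GO,W:wait | queues: N=1 E=1 S=2 W=0
Step 2 [NS]: N:car5-GO,E:wait,S:car4-GO,W:wait | queues: N=0 E=1 S=1 W=0
Step 3 [NS]: N:empty,E:wait,S:car6-GO,W:wait | queues: N=0 E=1 S=0 W=0
Cars crossed by step 3: 5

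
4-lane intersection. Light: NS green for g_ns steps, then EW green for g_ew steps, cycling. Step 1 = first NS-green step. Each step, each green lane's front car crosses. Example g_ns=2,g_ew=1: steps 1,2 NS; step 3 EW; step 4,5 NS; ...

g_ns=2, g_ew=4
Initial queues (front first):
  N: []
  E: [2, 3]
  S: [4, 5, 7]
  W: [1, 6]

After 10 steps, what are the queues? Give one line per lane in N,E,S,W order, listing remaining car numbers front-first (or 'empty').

Step 1 [NS]: N:empty,E:wait,S:car4-GO,W:wait | queues: N=0 E=2 S=2 W=2
Step 2 [NS]: N:empty,E:wait,S:car5-GO,W:wait | queues: N=0 E=2 S=1 W=2
Step 3 [EW]: N:wait,E:car2-GO,S:wait,W:car1-GO | queues: N=0 E=1 S=1 W=1
Step 4 [EW]: N:wait,E:car3-GO,S:wait,W:car6-GO | queues: N=0 E=0 S=1 W=0
Step 5 [EW]: N:wait,E:empty,S:wait,W:empty | queues: N=0 E=0 S=1 W=0
Step 6 [EW]: N:wait,E:empty,S:wait,W:empty | queues: N=0 E=0 S=1 W=0
Step 7 [NS]: N:empty,E:wait,S:car7-GO,W:wait | queues: N=0 E=0 S=0 W=0

N: empty
E: empty
S: empty
W: empty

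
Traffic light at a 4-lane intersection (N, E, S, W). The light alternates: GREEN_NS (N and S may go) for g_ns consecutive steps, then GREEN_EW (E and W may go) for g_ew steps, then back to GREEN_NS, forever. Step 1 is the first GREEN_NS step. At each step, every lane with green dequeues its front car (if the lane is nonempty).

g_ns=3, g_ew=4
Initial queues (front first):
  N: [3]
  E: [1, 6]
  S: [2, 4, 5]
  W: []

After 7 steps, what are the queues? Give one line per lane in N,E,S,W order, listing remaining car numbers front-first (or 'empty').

Step 1 [NS]: N:car3-GO,E:wait,S:car2-GO,W:wait | queues: N=0 E=2 S=2 W=0
Step 2 [NS]: N:empty,E:wait,S:car4-GO,W:wait | queues: N=0 E=2 S=1 W=0
Step 3 [NS]: N:empty,E:wait,S:car5-GO,W:wait | queues: N=0 E=2 S=0 W=0
Step 4 [EW]: N:wait,E:car1-GO,S:wait,W:empty | queues: N=0 E=1 S=0 W=0
Step 5 [EW]: N:wait,E:car6-GO,S:wait,W:empty | queues: N=0 E=0 S=0 W=0

N: empty
E: empty
S: empty
W: empty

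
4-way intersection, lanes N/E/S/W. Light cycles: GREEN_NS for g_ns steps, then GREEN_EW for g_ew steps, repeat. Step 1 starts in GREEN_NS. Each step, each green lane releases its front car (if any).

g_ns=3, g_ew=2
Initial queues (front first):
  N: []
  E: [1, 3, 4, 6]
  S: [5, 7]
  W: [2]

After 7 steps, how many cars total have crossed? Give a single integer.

Answer: 5

Derivation:
Step 1 [NS]: N:empty,E:wait,S:car5-GO,W:wait | queues: N=0 E=4 S=1 W=1
Step 2 [NS]: N:empty,E:wait,S:car7-GO,W:wait | queues: N=0 E=4 S=0 W=1
Step 3 [NS]: N:empty,E:wait,S:empty,W:wait | queues: N=0 E=4 S=0 W=1
Step 4 [EW]: N:wait,E:car1-GO,S:wait,W:car2-GO | queues: N=0 E=3 S=0 W=0
Step 5 [EW]: N:wait,E:car3-GO,S:wait,W:empty | queues: N=0 E=2 S=0 W=0
Step 6 [NS]: N:empty,E:wait,S:empty,W:wait | queues: N=0 E=2 S=0 W=0
Step 7 [NS]: N:empty,E:wait,S:empty,W:wait | queues: N=0 E=2 S=0 W=0
Cars crossed by step 7: 5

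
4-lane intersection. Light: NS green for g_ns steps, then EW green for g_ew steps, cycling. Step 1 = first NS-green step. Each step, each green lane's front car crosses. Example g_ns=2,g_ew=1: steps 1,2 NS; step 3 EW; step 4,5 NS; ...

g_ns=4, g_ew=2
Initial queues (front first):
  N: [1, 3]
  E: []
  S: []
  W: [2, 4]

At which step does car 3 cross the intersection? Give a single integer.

Step 1 [NS]: N:car1-GO,E:wait,S:empty,W:wait | queues: N=1 E=0 S=0 W=2
Step 2 [NS]: N:car3-GO,E:wait,S:empty,W:wait | queues: N=0 E=0 S=0 W=2
Step 3 [NS]: N:empty,E:wait,S:empty,W:wait | queues: N=0 E=0 S=0 W=2
Step 4 [NS]: N:empty,E:wait,S:empty,W:wait | queues: N=0 E=0 S=0 W=2
Step 5 [EW]: N:wait,E:empty,S:wait,W:car2-GO | queues: N=0 E=0 S=0 W=1
Step 6 [EW]: N:wait,E:empty,S:wait,W:car4-GO | queues: N=0 E=0 S=0 W=0
Car 3 crosses at step 2

2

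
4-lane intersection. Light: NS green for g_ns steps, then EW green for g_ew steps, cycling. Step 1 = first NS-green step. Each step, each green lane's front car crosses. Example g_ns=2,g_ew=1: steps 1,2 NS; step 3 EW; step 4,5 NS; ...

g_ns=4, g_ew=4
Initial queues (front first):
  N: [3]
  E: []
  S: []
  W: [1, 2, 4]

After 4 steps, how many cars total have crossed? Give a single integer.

Answer: 1

Derivation:
Step 1 [NS]: N:car3-GO,E:wait,S:empty,W:wait | queues: N=0 E=0 S=0 W=3
Step 2 [NS]: N:empty,E:wait,S:empty,W:wait | queues: N=0 E=0 S=0 W=3
Step 3 [NS]: N:empty,E:wait,S:empty,W:wait | queues: N=0 E=0 S=0 W=3
Step 4 [NS]: N:empty,E:wait,S:empty,W:wait | queues: N=0 E=0 S=0 W=3
Cars crossed by step 4: 1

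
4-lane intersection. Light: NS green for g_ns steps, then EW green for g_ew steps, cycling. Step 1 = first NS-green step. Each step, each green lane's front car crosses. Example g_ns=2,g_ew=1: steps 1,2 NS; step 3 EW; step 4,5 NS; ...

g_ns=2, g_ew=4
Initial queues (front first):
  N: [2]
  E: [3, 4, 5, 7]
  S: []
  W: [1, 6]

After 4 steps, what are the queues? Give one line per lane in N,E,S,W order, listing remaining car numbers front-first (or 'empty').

Step 1 [NS]: N:car2-GO,E:wait,S:empty,W:wait | queues: N=0 E=4 S=0 W=2
Step 2 [NS]: N:empty,E:wait,S:empty,W:wait | queues: N=0 E=4 S=0 W=2
Step 3 [EW]: N:wait,E:car3-GO,S:wait,W:car1-GO | queues: N=0 E=3 S=0 W=1
Step 4 [EW]: N:wait,E:car4-GO,S:wait,W:car6-GO | queues: N=0 E=2 S=0 W=0

N: empty
E: 5 7
S: empty
W: empty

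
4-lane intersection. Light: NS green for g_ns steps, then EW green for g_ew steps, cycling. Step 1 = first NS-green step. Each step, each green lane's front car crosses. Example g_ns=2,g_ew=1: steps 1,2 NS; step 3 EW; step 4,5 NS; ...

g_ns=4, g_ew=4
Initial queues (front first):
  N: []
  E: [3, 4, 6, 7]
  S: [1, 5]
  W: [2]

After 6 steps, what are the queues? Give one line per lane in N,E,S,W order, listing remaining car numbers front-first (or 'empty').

Step 1 [NS]: N:empty,E:wait,S:car1-GO,W:wait | queues: N=0 E=4 S=1 W=1
Step 2 [NS]: N:empty,E:wait,S:car5-GO,W:wait | queues: N=0 E=4 S=0 W=1
Step 3 [NS]: N:empty,E:wait,S:empty,W:wait | queues: N=0 E=4 S=0 W=1
Step 4 [NS]: N:empty,E:wait,S:empty,W:wait | queues: N=0 E=4 S=0 W=1
Step 5 [EW]: N:wait,E:car3-GO,S:wait,W:car2-GO | queues: N=0 E=3 S=0 W=0
Step 6 [EW]: N:wait,E:car4-GO,S:wait,W:empty | queues: N=0 E=2 S=0 W=0

N: empty
E: 6 7
S: empty
W: empty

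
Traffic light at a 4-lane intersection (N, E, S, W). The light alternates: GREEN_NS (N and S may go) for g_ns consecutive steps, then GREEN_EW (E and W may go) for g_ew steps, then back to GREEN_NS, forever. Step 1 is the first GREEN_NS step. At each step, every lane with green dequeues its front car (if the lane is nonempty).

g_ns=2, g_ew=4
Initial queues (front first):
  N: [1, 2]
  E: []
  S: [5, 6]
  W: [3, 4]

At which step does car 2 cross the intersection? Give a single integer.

Step 1 [NS]: N:car1-GO,E:wait,S:car5-GO,W:wait | queues: N=1 E=0 S=1 W=2
Step 2 [NS]: N:car2-GO,E:wait,S:car6-GO,W:wait | queues: N=0 E=0 S=0 W=2
Step 3 [EW]: N:wait,E:empty,S:wait,W:car3-GO | queues: N=0 E=0 S=0 W=1
Step 4 [EW]: N:wait,E:empty,S:wait,W:car4-GO | queues: N=0 E=0 S=0 W=0
Car 2 crosses at step 2

2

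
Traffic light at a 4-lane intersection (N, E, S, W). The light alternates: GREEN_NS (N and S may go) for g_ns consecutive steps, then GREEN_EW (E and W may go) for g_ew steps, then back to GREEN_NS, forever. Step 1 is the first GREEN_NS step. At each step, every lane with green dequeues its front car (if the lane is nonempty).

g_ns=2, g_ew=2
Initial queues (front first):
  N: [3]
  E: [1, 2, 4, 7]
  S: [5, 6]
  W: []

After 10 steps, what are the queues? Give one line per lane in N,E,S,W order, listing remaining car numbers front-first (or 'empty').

Step 1 [NS]: N:car3-GO,E:wait,S:car5-GO,W:wait | queues: N=0 E=4 S=1 W=0
Step 2 [NS]: N:empty,E:wait,S:car6-GO,W:wait | queues: N=0 E=4 S=0 W=0
Step 3 [EW]: N:wait,E:car1-GO,S:wait,W:empty | queues: N=0 E=3 S=0 W=0
Step 4 [EW]: N:wait,E:car2-GO,S:wait,W:empty | queues: N=0 E=2 S=0 W=0
Step 5 [NS]: N:empty,E:wait,S:empty,W:wait | queues: N=0 E=2 S=0 W=0
Step 6 [NS]: N:empty,E:wait,S:empty,W:wait | queues: N=0 E=2 S=0 W=0
Step 7 [EW]: N:wait,E:car4-GO,S:wait,W:empty | queues: N=0 E=1 S=0 W=0
Step 8 [EW]: N:wait,E:car7-GO,S:wait,W:empty | queues: N=0 E=0 S=0 W=0

N: empty
E: empty
S: empty
W: empty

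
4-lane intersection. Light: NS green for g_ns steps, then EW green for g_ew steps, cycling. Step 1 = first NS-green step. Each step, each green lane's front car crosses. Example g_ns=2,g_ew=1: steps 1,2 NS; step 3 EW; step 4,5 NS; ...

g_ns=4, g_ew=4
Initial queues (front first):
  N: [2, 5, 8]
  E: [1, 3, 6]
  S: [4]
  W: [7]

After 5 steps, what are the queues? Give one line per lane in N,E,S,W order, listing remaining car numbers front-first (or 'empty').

Step 1 [NS]: N:car2-GO,E:wait,S:car4-GO,W:wait | queues: N=2 E=3 S=0 W=1
Step 2 [NS]: N:car5-GO,E:wait,S:empty,W:wait | queues: N=1 E=3 S=0 W=1
Step 3 [NS]: N:car8-GO,E:wait,S:empty,W:wait | queues: N=0 E=3 S=0 W=1
Step 4 [NS]: N:empty,E:wait,S:empty,W:wait | queues: N=0 E=3 S=0 W=1
Step 5 [EW]: N:wait,E:car1-GO,S:wait,W:car7-GO | queues: N=0 E=2 S=0 W=0

N: empty
E: 3 6
S: empty
W: empty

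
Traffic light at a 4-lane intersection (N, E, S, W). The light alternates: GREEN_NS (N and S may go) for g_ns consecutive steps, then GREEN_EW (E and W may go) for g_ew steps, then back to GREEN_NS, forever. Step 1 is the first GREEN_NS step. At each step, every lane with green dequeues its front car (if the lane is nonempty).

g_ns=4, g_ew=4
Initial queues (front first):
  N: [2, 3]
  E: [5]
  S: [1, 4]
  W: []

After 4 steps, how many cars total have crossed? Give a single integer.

Step 1 [NS]: N:car2-GO,E:wait,S:car1-GO,W:wait | queues: N=1 E=1 S=1 W=0
Step 2 [NS]: N:car3-GO,E:wait,S:car4-GO,W:wait | queues: N=0 E=1 S=0 W=0
Step 3 [NS]: N:empty,E:wait,S:empty,W:wait | queues: N=0 E=1 S=0 W=0
Step 4 [NS]: N:empty,E:wait,S:empty,W:wait | queues: N=0 E=1 S=0 W=0
Cars crossed by step 4: 4

Answer: 4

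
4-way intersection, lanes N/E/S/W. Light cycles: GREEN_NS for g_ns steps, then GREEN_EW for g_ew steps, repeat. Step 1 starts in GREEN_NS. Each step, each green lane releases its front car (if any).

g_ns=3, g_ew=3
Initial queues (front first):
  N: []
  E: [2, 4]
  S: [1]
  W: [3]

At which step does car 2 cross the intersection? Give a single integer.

Step 1 [NS]: N:empty,E:wait,S:car1-GO,W:wait | queues: N=0 E=2 S=0 W=1
Step 2 [NS]: N:empty,E:wait,S:empty,W:wait | queues: N=0 E=2 S=0 W=1
Step 3 [NS]: N:empty,E:wait,S:empty,W:wait | queues: N=0 E=2 S=0 W=1
Step 4 [EW]: N:wait,E:car2-GO,S:wait,W:car3-GO | queues: N=0 E=1 S=0 W=0
Step 5 [EW]: N:wait,E:car4-GO,S:wait,W:empty | queues: N=0 E=0 S=0 W=0
Car 2 crosses at step 4

4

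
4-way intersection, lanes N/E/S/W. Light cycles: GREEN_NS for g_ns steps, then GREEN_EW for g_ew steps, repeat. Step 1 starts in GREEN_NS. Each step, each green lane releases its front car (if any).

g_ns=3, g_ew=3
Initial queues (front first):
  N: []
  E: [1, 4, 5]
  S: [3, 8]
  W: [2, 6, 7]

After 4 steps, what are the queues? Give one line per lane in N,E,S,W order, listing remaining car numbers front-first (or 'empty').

Step 1 [NS]: N:empty,E:wait,S:car3-GO,W:wait | queues: N=0 E=3 S=1 W=3
Step 2 [NS]: N:empty,E:wait,S:car8-GO,W:wait | queues: N=0 E=3 S=0 W=3
Step 3 [NS]: N:empty,E:wait,S:empty,W:wait | queues: N=0 E=3 S=0 W=3
Step 4 [EW]: N:wait,E:car1-GO,S:wait,W:car2-GO | queues: N=0 E=2 S=0 W=2

N: empty
E: 4 5
S: empty
W: 6 7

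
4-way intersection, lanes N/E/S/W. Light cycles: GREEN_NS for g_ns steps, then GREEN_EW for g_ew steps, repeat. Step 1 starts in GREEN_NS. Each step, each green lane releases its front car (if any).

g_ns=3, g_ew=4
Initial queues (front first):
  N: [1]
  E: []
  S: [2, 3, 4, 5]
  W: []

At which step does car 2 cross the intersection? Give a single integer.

Step 1 [NS]: N:car1-GO,E:wait,S:car2-GO,W:wait | queues: N=0 E=0 S=3 W=0
Step 2 [NS]: N:empty,E:wait,S:car3-GO,W:wait | queues: N=0 E=0 S=2 W=0
Step 3 [NS]: N:empty,E:wait,S:car4-GO,W:wait | queues: N=0 E=0 S=1 W=0
Step 4 [EW]: N:wait,E:empty,S:wait,W:empty | queues: N=0 E=0 S=1 W=0
Step 5 [EW]: N:wait,E:empty,S:wait,W:empty | queues: N=0 E=0 S=1 W=0
Step 6 [EW]: N:wait,E:empty,S:wait,W:empty | queues: N=0 E=0 S=1 W=0
Step 7 [EW]: N:wait,E:empty,S:wait,W:empty | queues: N=0 E=0 S=1 W=0
Step 8 [NS]: N:empty,E:wait,S:car5-GO,W:wait | queues: N=0 E=0 S=0 W=0
Car 2 crosses at step 1

1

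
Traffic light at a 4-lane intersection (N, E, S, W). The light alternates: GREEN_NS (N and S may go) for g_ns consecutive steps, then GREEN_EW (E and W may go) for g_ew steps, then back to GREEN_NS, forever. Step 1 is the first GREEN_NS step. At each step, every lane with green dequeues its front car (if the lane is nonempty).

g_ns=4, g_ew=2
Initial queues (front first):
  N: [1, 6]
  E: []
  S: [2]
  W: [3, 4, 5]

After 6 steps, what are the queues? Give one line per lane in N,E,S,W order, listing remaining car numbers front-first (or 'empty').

Step 1 [NS]: N:car1-GO,E:wait,S:car2-GO,W:wait | queues: N=1 E=0 S=0 W=3
Step 2 [NS]: N:car6-GO,E:wait,S:empty,W:wait | queues: N=0 E=0 S=0 W=3
Step 3 [NS]: N:empty,E:wait,S:empty,W:wait | queues: N=0 E=0 S=0 W=3
Step 4 [NS]: N:empty,E:wait,S:empty,W:wait | queues: N=0 E=0 S=0 W=3
Step 5 [EW]: N:wait,E:empty,S:wait,W:car3-GO | queues: N=0 E=0 S=0 W=2
Step 6 [EW]: N:wait,E:empty,S:wait,W:car4-GO | queues: N=0 E=0 S=0 W=1

N: empty
E: empty
S: empty
W: 5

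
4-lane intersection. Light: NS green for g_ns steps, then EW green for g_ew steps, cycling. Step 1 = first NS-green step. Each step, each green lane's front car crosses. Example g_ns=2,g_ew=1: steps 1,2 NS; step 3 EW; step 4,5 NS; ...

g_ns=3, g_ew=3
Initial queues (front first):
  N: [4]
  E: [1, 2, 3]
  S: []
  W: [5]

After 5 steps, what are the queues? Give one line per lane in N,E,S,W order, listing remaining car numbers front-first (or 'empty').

Step 1 [NS]: N:car4-GO,E:wait,S:empty,W:wait | queues: N=0 E=3 S=0 W=1
Step 2 [NS]: N:empty,E:wait,S:empty,W:wait | queues: N=0 E=3 S=0 W=1
Step 3 [NS]: N:empty,E:wait,S:empty,W:wait | queues: N=0 E=3 S=0 W=1
Step 4 [EW]: N:wait,E:car1-GO,S:wait,W:car5-GO | queues: N=0 E=2 S=0 W=0
Step 5 [EW]: N:wait,E:car2-GO,S:wait,W:empty | queues: N=0 E=1 S=0 W=0

N: empty
E: 3
S: empty
W: empty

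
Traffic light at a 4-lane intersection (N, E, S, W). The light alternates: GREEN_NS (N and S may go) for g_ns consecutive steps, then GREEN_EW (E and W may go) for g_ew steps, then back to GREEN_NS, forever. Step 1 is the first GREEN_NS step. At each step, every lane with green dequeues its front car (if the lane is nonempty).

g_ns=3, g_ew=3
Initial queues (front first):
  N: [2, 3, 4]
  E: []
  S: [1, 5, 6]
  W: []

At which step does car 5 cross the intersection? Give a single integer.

Step 1 [NS]: N:car2-GO,E:wait,S:car1-GO,W:wait | queues: N=2 E=0 S=2 W=0
Step 2 [NS]: N:car3-GO,E:wait,S:car5-GO,W:wait | queues: N=1 E=0 S=1 W=0
Step 3 [NS]: N:car4-GO,E:wait,S:car6-GO,W:wait | queues: N=0 E=0 S=0 W=0
Car 5 crosses at step 2

2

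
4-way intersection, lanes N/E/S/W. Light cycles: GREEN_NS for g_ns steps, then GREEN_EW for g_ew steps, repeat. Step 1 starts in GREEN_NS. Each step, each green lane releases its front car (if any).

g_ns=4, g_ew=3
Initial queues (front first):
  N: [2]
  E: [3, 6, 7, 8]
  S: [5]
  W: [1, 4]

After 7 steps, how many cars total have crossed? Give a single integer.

Answer: 7

Derivation:
Step 1 [NS]: N:car2-GO,E:wait,S:car5-GO,W:wait | queues: N=0 E=4 S=0 W=2
Step 2 [NS]: N:empty,E:wait,S:empty,W:wait | queues: N=0 E=4 S=0 W=2
Step 3 [NS]: N:empty,E:wait,S:empty,W:wait | queues: N=0 E=4 S=0 W=2
Step 4 [NS]: N:empty,E:wait,S:empty,W:wait | queues: N=0 E=4 S=0 W=2
Step 5 [EW]: N:wait,E:car3-GO,S:wait,W:car1-GO | queues: N=0 E=3 S=0 W=1
Step 6 [EW]: N:wait,E:car6-GO,S:wait,W:car4-GO | queues: N=0 E=2 S=0 W=0
Step 7 [EW]: N:wait,E:car7-GO,S:wait,W:empty | queues: N=0 E=1 S=0 W=0
Cars crossed by step 7: 7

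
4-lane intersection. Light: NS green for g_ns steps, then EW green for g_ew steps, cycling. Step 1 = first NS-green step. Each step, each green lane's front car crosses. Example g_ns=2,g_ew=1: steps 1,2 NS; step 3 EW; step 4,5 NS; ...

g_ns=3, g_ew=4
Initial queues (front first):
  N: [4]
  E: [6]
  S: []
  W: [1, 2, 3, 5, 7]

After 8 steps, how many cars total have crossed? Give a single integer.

Answer: 6

Derivation:
Step 1 [NS]: N:car4-GO,E:wait,S:empty,W:wait | queues: N=0 E=1 S=0 W=5
Step 2 [NS]: N:empty,E:wait,S:empty,W:wait | queues: N=0 E=1 S=0 W=5
Step 3 [NS]: N:empty,E:wait,S:empty,W:wait | queues: N=0 E=1 S=0 W=5
Step 4 [EW]: N:wait,E:car6-GO,S:wait,W:car1-GO | queues: N=0 E=0 S=0 W=4
Step 5 [EW]: N:wait,E:empty,S:wait,W:car2-GO | queues: N=0 E=0 S=0 W=3
Step 6 [EW]: N:wait,E:empty,S:wait,W:car3-GO | queues: N=0 E=0 S=0 W=2
Step 7 [EW]: N:wait,E:empty,S:wait,W:car5-GO | queues: N=0 E=0 S=0 W=1
Step 8 [NS]: N:empty,E:wait,S:empty,W:wait | queues: N=0 E=0 S=0 W=1
Cars crossed by step 8: 6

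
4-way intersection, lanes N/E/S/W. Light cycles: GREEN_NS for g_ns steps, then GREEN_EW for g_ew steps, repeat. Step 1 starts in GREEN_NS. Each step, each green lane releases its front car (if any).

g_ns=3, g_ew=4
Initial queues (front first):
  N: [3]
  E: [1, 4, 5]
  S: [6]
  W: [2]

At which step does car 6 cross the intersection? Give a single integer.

Step 1 [NS]: N:car3-GO,E:wait,S:car6-GO,W:wait | queues: N=0 E=3 S=0 W=1
Step 2 [NS]: N:empty,E:wait,S:empty,W:wait | queues: N=0 E=3 S=0 W=1
Step 3 [NS]: N:empty,E:wait,S:empty,W:wait | queues: N=0 E=3 S=0 W=1
Step 4 [EW]: N:wait,E:car1-GO,S:wait,W:car2-GO | queues: N=0 E=2 S=0 W=0
Step 5 [EW]: N:wait,E:car4-GO,S:wait,W:empty | queues: N=0 E=1 S=0 W=0
Step 6 [EW]: N:wait,E:car5-GO,S:wait,W:empty | queues: N=0 E=0 S=0 W=0
Car 6 crosses at step 1

1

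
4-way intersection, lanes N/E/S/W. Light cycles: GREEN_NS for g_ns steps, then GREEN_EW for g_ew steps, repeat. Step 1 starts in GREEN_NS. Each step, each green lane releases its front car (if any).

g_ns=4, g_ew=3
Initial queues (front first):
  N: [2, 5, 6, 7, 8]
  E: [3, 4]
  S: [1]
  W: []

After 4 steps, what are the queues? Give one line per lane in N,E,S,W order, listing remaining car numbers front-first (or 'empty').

Step 1 [NS]: N:car2-GO,E:wait,S:car1-GO,W:wait | queues: N=4 E=2 S=0 W=0
Step 2 [NS]: N:car5-GO,E:wait,S:empty,W:wait | queues: N=3 E=2 S=0 W=0
Step 3 [NS]: N:car6-GO,E:wait,S:empty,W:wait | queues: N=2 E=2 S=0 W=0
Step 4 [NS]: N:car7-GO,E:wait,S:empty,W:wait | queues: N=1 E=2 S=0 W=0

N: 8
E: 3 4
S: empty
W: empty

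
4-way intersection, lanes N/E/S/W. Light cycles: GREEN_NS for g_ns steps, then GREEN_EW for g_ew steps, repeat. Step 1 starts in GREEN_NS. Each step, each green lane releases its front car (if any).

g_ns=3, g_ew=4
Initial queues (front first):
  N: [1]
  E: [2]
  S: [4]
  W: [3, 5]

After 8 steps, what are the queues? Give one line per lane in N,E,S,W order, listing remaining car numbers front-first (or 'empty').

Step 1 [NS]: N:car1-GO,E:wait,S:car4-GO,W:wait | queues: N=0 E=1 S=0 W=2
Step 2 [NS]: N:empty,E:wait,S:empty,W:wait | queues: N=0 E=1 S=0 W=2
Step 3 [NS]: N:empty,E:wait,S:empty,W:wait | queues: N=0 E=1 S=0 W=2
Step 4 [EW]: N:wait,E:car2-GO,S:wait,W:car3-GO | queues: N=0 E=0 S=0 W=1
Step 5 [EW]: N:wait,E:empty,S:wait,W:car5-GO | queues: N=0 E=0 S=0 W=0

N: empty
E: empty
S: empty
W: empty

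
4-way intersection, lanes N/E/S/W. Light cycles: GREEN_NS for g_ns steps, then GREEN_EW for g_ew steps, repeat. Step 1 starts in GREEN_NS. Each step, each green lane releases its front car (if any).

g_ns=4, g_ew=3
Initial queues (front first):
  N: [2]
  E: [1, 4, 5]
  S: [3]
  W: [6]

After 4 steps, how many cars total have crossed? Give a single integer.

Answer: 2

Derivation:
Step 1 [NS]: N:car2-GO,E:wait,S:car3-GO,W:wait | queues: N=0 E=3 S=0 W=1
Step 2 [NS]: N:empty,E:wait,S:empty,W:wait | queues: N=0 E=3 S=0 W=1
Step 3 [NS]: N:empty,E:wait,S:empty,W:wait | queues: N=0 E=3 S=0 W=1
Step 4 [NS]: N:empty,E:wait,S:empty,W:wait | queues: N=0 E=3 S=0 W=1
Cars crossed by step 4: 2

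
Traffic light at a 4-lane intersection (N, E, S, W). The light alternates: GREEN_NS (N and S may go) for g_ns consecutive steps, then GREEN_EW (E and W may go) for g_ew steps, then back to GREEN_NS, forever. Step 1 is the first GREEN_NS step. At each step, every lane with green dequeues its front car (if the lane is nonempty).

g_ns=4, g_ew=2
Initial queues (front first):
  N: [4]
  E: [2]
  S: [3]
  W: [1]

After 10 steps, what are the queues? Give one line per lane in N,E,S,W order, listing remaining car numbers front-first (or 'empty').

Step 1 [NS]: N:car4-GO,E:wait,S:car3-GO,W:wait | queues: N=0 E=1 S=0 W=1
Step 2 [NS]: N:empty,E:wait,S:empty,W:wait | queues: N=0 E=1 S=0 W=1
Step 3 [NS]: N:empty,E:wait,S:empty,W:wait | queues: N=0 E=1 S=0 W=1
Step 4 [NS]: N:empty,E:wait,S:empty,W:wait | queues: N=0 E=1 S=0 W=1
Step 5 [EW]: N:wait,E:car2-GO,S:wait,W:car1-GO | queues: N=0 E=0 S=0 W=0

N: empty
E: empty
S: empty
W: empty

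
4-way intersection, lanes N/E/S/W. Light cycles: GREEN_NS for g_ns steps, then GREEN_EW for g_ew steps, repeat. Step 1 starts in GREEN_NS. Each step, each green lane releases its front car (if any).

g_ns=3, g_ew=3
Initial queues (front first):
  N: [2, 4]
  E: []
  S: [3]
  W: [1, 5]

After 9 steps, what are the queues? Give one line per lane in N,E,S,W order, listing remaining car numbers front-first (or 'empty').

Step 1 [NS]: N:car2-GO,E:wait,S:car3-GO,W:wait | queues: N=1 E=0 S=0 W=2
Step 2 [NS]: N:car4-GO,E:wait,S:empty,W:wait | queues: N=0 E=0 S=0 W=2
Step 3 [NS]: N:empty,E:wait,S:empty,W:wait | queues: N=0 E=0 S=0 W=2
Step 4 [EW]: N:wait,E:empty,S:wait,W:car1-GO | queues: N=0 E=0 S=0 W=1
Step 5 [EW]: N:wait,E:empty,S:wait,W:car5-GO | queues: N=0 E=0 S=0 W=0

N: empty
E: empty
S: empty
W: empty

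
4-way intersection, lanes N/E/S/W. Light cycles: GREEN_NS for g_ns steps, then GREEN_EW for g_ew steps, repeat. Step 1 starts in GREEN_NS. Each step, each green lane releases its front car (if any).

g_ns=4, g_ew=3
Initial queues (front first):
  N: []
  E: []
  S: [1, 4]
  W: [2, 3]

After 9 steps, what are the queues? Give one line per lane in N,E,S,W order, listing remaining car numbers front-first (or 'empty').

Step 1 [NS]: N:empty,E:wait,S:car1-GO,W:wait | queues: N=0 E=0 S=1 W=2
Step 2 [NS]: N:empty,E:wait,S:car4-GO,W:wait | queues: N=0 E=0 S=0 W=2
Step 3 [NS]: N:empty,E:wait,S:empty,W:wait | queues: N=0 E=0 S=0 W=2
Step 4 [NS]: N:empty,E:wait,S:empty,W:wait | queues: N=0 E=0 S=0 W=2
Step 5 [EW]: N:wait,E:empty,S:wait,W:car2-GO | queues: N=0 E=0 S=0 W=1
Step 6 [EW]: N:wait,E:empty,S:wait,W:car3-GO | queues: N=0 E=0 S=0 W=0

N: empty
E: empty
S: empty
W: empty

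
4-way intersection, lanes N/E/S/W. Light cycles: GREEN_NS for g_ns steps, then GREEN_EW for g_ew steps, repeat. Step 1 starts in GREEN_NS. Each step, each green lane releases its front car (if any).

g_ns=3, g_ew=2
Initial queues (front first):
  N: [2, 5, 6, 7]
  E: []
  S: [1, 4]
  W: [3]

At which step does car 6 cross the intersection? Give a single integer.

Step 1 [NS]: N:car2-GO,E:wait,S:car1-GO,W:wait | queues: N=3 E=0 S=1 W=1
Step 2 [NS]: N:car5-GO,E:wait,S:car4-GO,W:wait | queues: N=2 E=0 S=0 W=1
Step 3 [NS]: N:car6-GO,E:wait,S:empty,W:wait | queues: N=1 E=0 S=0 W=1
Step 4 [EW]: N:wait,E:empty,S:wait,W:car3-GO | queues: N=1 E=0 S=0 W=0
Step 5 [EW]: N:wait,E:empty,S:wait,W:empty | queues: N=1 E=0 S=0 W=0
Step 6 [NS]: N:car7-GO,E:wait,S:empty,W:wait | queues: N=0 E=0 S=0 W=0
Car 6 crosses at step 3

3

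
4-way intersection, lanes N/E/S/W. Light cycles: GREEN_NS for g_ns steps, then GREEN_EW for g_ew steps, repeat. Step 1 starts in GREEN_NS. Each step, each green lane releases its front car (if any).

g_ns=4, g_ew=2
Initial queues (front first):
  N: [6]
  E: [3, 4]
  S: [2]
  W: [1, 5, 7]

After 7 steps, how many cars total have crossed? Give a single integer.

Step 1 [NS]: N:car6-GO,E:wait,S:car2-GO,W:wait | queues: N=0 E=2 S=0 W=3
Step 2 [NS]: N:empty,E:wait,S:empty,W:wait | queues: N=0 E=2 S=0 W=3
Step 3 [NS]: N:empty,E:wait,S:empty,W:wait | queues: N=0 E=2 S=0 W=3
Step 4 [NS]: N:empty,E:wait,S:empty,W:wait | queues: N=0 E=2 S=0 W=3
Step 5 [EW]: N:wait,E:car3-GO,S:wait,W:car1-GO | queues: N=0 E=1 S=0 W=2
Step 6 [EW]: N:wait,E:car4-GO,S:wait,W:car5-GO | queues: N=0 E=0 S=0 W=1
Step 7 [NS]: N:empty,E:wait,S:empty,W:wait | queues: N=0 E=0 S=0 W=1
Cars crossed by step 7: 6

Answer: 6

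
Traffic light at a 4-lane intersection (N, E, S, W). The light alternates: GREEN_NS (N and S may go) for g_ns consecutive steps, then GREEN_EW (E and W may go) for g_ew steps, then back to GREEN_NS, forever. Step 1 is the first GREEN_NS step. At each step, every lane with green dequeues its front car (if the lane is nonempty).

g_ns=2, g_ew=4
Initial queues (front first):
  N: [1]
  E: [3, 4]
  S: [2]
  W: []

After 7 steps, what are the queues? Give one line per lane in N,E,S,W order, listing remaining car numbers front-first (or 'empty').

Step 1 [NS]: N:car1-GO,E:wait,S:car2-GO,W:wait | queues: N=0 E=2 S=0 W=0
Step 2 [NS]: N:empty,E:wait,S:empty,W:wait | queues: N=0 E=2 S=0 W=0
Step 3 [EW]: N:wait,E:car3-GO,S:wait,W:empty | queues: N=0 E=1 S=0 W=0
Step 4 [EW]: N:wait,E:car4-GO,S:wait,W:empty | queues: N=0 E=0 S=0 W=0

N: empty
E: empty
S: empty
W: empty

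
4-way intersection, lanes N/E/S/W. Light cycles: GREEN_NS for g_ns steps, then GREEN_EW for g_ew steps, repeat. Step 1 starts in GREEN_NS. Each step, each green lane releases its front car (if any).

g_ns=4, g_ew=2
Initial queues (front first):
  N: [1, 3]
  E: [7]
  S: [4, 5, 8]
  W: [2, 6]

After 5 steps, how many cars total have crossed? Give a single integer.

Step 1 [NS]: N:car1-GO,E:wait,S:car4-GO,W:wait | queues: N=1 E=1 S=2 W=2
Step 2 [NS]: N:car3-GO,E:wait,S:car5-GO,W:wait | queues: N=0 E=1 S=1 W=2
Step 3 [NS]: N:empty,E:wait,S:car8-GO,W:wait | queues: N=0 E=1 S=0 W=2
Step 4 [NS]: N:empty,E:wait,S:empty,W:wait | queues: N=0 E=1 S=0 W=2
Step 5 [EW]: N:wait,E:car7-GO,S:wait,W:car2-GO | queues: N=0 E=0 S=0 W=1
Cars crossed by step 5: 7

Answer: 7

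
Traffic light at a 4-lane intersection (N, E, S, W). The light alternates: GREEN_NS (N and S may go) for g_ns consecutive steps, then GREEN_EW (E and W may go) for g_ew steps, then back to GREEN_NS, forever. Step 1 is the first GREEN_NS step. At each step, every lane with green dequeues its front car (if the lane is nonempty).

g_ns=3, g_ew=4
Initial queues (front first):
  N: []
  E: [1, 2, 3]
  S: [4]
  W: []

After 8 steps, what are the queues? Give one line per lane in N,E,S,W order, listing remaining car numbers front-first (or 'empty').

Step 1 [NS]: N:empty,E:wait,S:car4-GO,W:wait | queues: N=0 E=3 S=0 W=0
Step 2 [NS]: N:empty,E:wait,S:empty,W:wait | queues: N=0 E=3 S=0 W=0
Step 3 [NS]: N:empty,E:wait,S:empty,W:wait | queues: N=0 E=3 S=0 W=0
Step 4 [EW]: N:wait,E:car1-GO,S:wait,W:empty | queues: N=0 E=2 S=0 W=0
Step 5 [EW]: N:wait,E:car2-GO,S:wait,W:empty | queues: N=0 E=1 S=0 W=0
Step 6 [EW]: N:wait,E:car3-GO,S:wait,W:empty | queues: N=0 E=0 S=0 W=0

N: empty
E: empty
S: empty
W: empty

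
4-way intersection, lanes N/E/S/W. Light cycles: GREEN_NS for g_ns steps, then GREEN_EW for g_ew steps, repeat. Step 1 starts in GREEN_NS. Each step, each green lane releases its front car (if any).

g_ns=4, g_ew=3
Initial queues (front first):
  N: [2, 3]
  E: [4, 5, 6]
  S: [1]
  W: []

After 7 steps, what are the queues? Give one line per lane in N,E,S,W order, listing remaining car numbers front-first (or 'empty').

Step 1 [NS]: N:car2-GO,E:wait,S:car1-GO,W:wait | queues: N=1 E=3 S=0 W=0
Step 2 [NS]: N:car3-GO,E:wait,S:empty,W:wait | queues: N=0 E=3 S=0 W=0
Step 3 [NS]: N:empty,E:wait,S:empty,W:wait | queues: N=0 E=3 S=0 W=0
Step 4 [NS]: N:empty,E:wait,S:empty,W:wait | queues: N=0 E=3 S=0 W=0
Step 5 [EW]: N:wait,E:car4-GO,S:wait,W:empty | queues: N=0 E=2 S=0 W=0
Step 6 [EW]: N:wait,E:car5-GO,S:wait,W:empty | queues: N=0 E=1 S=0 W=0
Step 7 [EW]: N:wait,E:car6-GO,S:wait,W:empty | queues: N=0 E=0 S=0 W=0

N: empty
E: empty
S: empty
W: empty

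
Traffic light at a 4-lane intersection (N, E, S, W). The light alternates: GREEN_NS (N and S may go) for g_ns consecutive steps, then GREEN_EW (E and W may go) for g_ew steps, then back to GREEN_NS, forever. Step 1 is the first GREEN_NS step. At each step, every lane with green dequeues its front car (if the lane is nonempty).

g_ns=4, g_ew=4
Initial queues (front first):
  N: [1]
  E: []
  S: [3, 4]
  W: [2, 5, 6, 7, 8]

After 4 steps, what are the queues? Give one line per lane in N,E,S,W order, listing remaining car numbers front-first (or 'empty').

Step 1 [NS]: N:car1-GO,E:wait,S:car3-GO,W:wait | queues: N=0 E=0 S=1 W=5
Step 2 [NS]: N:empty,E:wait,S:car4-GO,W:wait | queues: N=0 E=0 S=0 W=5
Step 3 [NS]: N:empty,E:wait,S:empty,W:wait | queues: N=0 E=0 S=0 W=5
Step 4 [NS]: N:empty,E:wait,S:empty,W:wait | queues: N=0 E=0 S=0 W=5

N: empty
E: empty
S: empty
W: 2 5 6 7 8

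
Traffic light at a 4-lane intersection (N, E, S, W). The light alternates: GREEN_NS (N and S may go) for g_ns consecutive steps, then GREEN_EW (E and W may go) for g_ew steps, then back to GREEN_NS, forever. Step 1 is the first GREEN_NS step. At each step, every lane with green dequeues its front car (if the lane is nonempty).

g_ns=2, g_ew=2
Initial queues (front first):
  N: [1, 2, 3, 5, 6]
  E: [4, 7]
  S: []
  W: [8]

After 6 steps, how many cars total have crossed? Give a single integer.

Step 1 [NS]: N:car1-GO,E:wait,S:empty,W:wait | queues: N=4 E=2 S=0 W=1
Step 2 [NS]: N:car2-GO,E:wait,S:empty,W:wait | queues: N=3 E=2 S=0 W=1
Step 3 [EW]: N:wait,E:car4-GO,S:wait,W:car8-GO | queues: N=3 E=1 S=0 W=0
Step 4 [EW]: N:wait,E:car7-GO,S:wait,W:empty | queues: N=3 E=0 S=0 W=0
Step 5 [NS]: N:car3-GO,E:wait,S:empty,W:wait | queues: N=2 E=0 S=0 W=0
Step 6 [NS]: N:car5-GO,E:wait,S:empty,W:wait | queues: N=1 E=0 S=0 W=0
Cars crossed by step 6: 7

Answer: 7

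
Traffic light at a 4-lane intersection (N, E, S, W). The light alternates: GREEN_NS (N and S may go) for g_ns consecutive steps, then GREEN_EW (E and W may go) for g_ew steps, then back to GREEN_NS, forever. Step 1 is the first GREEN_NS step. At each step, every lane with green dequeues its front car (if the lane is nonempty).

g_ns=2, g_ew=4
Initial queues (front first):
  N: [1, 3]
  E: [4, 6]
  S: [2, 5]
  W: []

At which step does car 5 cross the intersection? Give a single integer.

Step 1 [NS]: N:car1-GO,E:wait,S:car2-GO,W:wait | queues: N=1 E=2 S=1 W=0
Step 2 [NS]: N:car3-GO,E:wait,S:car5-GO,W:wait | queues: N=0 E=2 S=0 W=0
Step 3 [EW]: N:wait,E:car4-GO,S:wait,W:empty | queues: N=0 E=1 S=0 W=0
Step 4 [EW]: N:wait,E:car6-GO,S:wait,W:empty | queues: N=0 E=0 S=0 W=0
Car 5 crosses at step 2

2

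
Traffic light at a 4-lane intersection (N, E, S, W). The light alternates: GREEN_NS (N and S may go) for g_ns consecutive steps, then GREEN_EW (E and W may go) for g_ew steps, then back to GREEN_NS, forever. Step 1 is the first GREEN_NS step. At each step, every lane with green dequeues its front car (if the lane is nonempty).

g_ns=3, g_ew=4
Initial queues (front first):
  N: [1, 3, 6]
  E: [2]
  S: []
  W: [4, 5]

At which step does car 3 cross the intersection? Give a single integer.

Step 1 [NS]: N:car1-GO,E:wait,S:empty,W:wait | queues: N=2 E=1 S=0 W=2
Step 2 [NS]: N:car3-GO,E:wait,S:empty,W:wait | queues: N=1 E=1 S=0 W=2
Step 3 [NS]: N:car6-GO,E:wait,S:empty,W:wait | queues: N=0 E=1 S=0 W=2
Step 4 [EW]: N:wait,E:car2-GO,S:wait,W:car4-GO | queues: N=0 E=0 S=0 W=1
Step 5 [EW]: N:wait,E:empty,S:wait,W:car5-GO | queues: N=0 E=0 S=0 W=0
Car 3 crosses at step 2

2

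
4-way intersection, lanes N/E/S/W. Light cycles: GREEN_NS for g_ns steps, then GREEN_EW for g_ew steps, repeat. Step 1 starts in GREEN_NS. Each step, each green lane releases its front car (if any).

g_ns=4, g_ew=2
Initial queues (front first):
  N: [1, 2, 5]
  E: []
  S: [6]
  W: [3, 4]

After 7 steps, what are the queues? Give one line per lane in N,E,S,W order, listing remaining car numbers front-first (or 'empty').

Step 1 [NS]: N:car1-GO,E:wait,S:car6-GO,W:wait | queues: N=2 E=0 S=0 W=2
Step 2 [NS]: N:car2-GO,E:wait,S:empty,W:wait | queues: N=1 E=0 S=0 W=2
Step 3 [NS]: N:car5-GO,E:wait,S:empty,W:wait | queues: N=0 E=0 S=0 W=2
Step 4 [NS]: N:empty,E:wait,S:empty,W:wait | queues: N=0 E=0 S=0 W=2
Step 5 [EW]: N:wait,E:empty,S:wait,W:car3-GO | queues: N=0 E=0 S=0 W=1
Step 6 [EW]: N:wait,E:empty,S:wait,W:car4-GO | queues: N=0 E=0 S=0 W=0

N: empty
E: empty
S: empty
W: empty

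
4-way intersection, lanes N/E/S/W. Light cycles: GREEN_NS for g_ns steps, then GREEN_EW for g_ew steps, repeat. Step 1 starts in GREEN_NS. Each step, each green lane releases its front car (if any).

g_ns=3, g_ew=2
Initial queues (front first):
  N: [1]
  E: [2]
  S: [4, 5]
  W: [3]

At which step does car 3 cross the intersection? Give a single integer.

Step 1 [NS]: N:car1-GO,E:wait,S:car4-GO,W:wait | queues: N=0 E=1 S=1 W=1
Step 2 [NS]: N:empty,E:wait,S:car5-GO,W:wait | queues: N=0 E=1 S=0 W=1
Step 3 [NS]: N:empty,E:wait,S:empty,W:wait | queues: N=0 E=1 S=0 W=1
Step 4 [EW]: N:wait,E:car2-GO,S:wait,W:car3-GO | queues: N=0 E=0 S=0 W=0
Car 3 crosses at step 4

4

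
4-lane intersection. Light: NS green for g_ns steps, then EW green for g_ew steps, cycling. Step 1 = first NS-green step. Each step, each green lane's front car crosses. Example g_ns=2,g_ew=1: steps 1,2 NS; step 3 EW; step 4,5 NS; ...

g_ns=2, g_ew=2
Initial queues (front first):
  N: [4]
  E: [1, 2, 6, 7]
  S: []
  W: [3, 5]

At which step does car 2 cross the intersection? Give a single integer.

Step 1 [NS]: N:car4-GO,E:wait,S:empty,W:wait | queues: N=0 E=4 S=0 W=2
Step 2 [NS]: N:empty,E:wait,S:empty,W:wait | queues: N=0 E=4 S=0 W=2
Step 3 [EW]: N:wait,E:car1-GO,S:wait,W:car3-GO | queues: N=0 E=3 S=0 W=1
Step 4 [EW]: N:wait,E:car2-GO,S:wait,W:car5-GO | queues: N=0 E=2 S=0 W=0
Step 5 [NS]: N:empty,E:wait,S:empty,W:wait | queues: N=0 E=2 S=0 W=0
Step 6 [NS]: N:empty,E:wait,S:empty,W:wait | queues: N=0 E=2 S=0 W=0
Step 7 [EW]: N:wait,E:car6-GO,S:wait,W:empty | queues: N=0 E=1 S=0 W=0
Step 8 [EW]: N:wait,E:car7-GO,S:wait,W:empty | queues: N=0 E=0 S=0 W=0
Car 2 crosses at step 4

4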